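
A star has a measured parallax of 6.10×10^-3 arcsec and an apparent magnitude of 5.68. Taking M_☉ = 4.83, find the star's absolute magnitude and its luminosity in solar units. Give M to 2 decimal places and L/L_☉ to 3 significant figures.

M ≈ -0.39; L/L_☉ ≈ 123

d = 1/p = 1/6.10×10^-3″ = 163.9 pc
M = m − 5 log₁₀ d + 5 = 5.68 − 5·2.2147 + 5 = -0.393
M − M_☉ = -0.393 − 4.83 = -5.223
L/L_☉ = 10^(−0.4 × -5.223) = 122.8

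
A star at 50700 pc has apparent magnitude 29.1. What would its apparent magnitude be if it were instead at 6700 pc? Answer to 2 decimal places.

m ≈ 24.71

Flux ∝ 1/d², so Δm = 5 log₁₀(d₂/d₁) = 5 log₁₀(6700/50700) = -4.395
m₂ = m₁ + Δm = 29.1 + (-4.395) = 24.705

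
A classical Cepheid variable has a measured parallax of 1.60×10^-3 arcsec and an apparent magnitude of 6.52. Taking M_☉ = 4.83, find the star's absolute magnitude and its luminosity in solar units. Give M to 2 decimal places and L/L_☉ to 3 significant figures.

d = 1/p = 1/1.60×10^-3″ = 625.0 pc
M = m − 5 log₁₀ d + 5 = 6.52 − 5·2.7959 + 5 = -2.459
M − M_☉ = -2.459 − 4.83 = -7.289
L/L_☉ = 10^(−0.4 × -7.289) = 823.7

M ≈ -2.46; L/L_☉ ≈ 824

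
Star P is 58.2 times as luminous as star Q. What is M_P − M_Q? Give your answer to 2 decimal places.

Pogson: ΔM = −2.5 log₁₀(ratio) = −2.5 log₁₀(58.2) = −2.5 × 1.7649 = -4.412
Star P is brighter, so it has the smaller magnitude: the difference is negative.

M_P − M_Q ≈ -4.41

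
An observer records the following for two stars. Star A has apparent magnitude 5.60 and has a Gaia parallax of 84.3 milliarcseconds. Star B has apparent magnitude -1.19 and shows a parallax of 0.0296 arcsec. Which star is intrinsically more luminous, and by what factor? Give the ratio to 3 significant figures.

Star A: p = 84.3 mas = 0.0843″ → d = 1/p = 11.86 pc
Star A: M = m − 5 log₁₀ d + 5 = 5.60 − 5·1.0742 + 5 = 5.229
Star B: d = 1/p = 1/0.0296″ = 33.78 pc
Star B: M = m − 5 log₁₀ d + 5 = -1.19 − 5·1.5287 + 5 = -3.834
ΔM = M_A − M_B = 5.229 − (-3.834) = 9.063; smaller M is more luminous → Star B.
L ratio = 10^(0.4 |ΔM|) = 10^3.625 = 4218

Star B is more luminous, by a factor of 4220.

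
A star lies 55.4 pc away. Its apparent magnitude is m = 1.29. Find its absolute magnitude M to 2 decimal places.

5 log₁₀(d/10 pc) = 5 log₁₀(55.40) − 5 = 3.718
M = m − 5 log₁₀(d/10) = 1.29 − 3.718 = -2.428

M ≈ -2.43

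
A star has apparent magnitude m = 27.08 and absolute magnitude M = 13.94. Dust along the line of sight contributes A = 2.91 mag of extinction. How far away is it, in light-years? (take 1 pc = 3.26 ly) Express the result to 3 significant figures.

d ≈ 3620 ly

m − M = 5 log₁₀(d/10 pc) + A  ⇒  27.08 − (13.94) − 2.91 = 5 log₁₀(d/10)
10.230 = 5 log₁₀(d/10)
log₁₀ d = (m − M − A)/5 + 1 = 3.0460
d = 10^3.0460 = 1112 pc
= 3624 ly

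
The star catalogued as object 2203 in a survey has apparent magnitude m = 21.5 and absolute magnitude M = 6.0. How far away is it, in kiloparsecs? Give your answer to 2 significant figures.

d ≈ 13 kpc

Distance modulus: m − M = 21.5 − (6.0) = 15.500
m − M = 5 log₁₀ d − 5
log₁₀ d = (m − M)/5 + 1 = 4.1000
d = 10^4.1000 = 12590 pc
= 12.59 kpc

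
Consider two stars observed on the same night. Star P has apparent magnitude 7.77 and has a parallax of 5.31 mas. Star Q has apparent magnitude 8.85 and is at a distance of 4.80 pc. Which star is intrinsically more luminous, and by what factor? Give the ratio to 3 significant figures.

Star P: p = 5.31 mas = 5.31×10^-3″ → d = 1/p = 188.3 pc
Star P: M = m − 5 log₁₀ d + 5 = 7.77 − 5·2.2749 + 5 = 1.395
Star Q: M = m − 5 log₁₀ d + 5 = 8.85 − 5·0.6812 + 5 = 10.444
ΔM = M_P − M_Q = 1.395 − (10.444) = -9.048; smaller M is more luminous → Star P.
L ratio = 10^(0.4 |ΔM|) = 10^3.619 = 4162

Star P is more luminous, by a factor of 4160.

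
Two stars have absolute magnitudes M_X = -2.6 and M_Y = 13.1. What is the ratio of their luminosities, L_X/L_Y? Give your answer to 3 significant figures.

L_X/L_Y ≈ 1.91×10^6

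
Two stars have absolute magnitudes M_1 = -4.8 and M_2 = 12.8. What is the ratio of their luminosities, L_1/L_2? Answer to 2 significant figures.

L_1/L_2 ≈ 1.1×10^7

ΔM = M_1 − M_2 = -17.6
L_1/L_2 = 10^(−0.4 ΔM) = 10^7.040 = 1.096×10^7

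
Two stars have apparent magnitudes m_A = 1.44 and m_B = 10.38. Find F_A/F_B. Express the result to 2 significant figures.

Magnitude difference = -8.94
Flux ratio = 10^(−0.4 Δm) = 10^(−0.4 × -8.94) = 10^3.576 = 3767

F_A/F_B ≈ 3800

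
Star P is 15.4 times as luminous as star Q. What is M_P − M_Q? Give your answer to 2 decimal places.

M_P − M_Q ≈ -2.97

Pogson: ΔM = −2.5 log₁₀(ratio) = −2.5 log₁₀(15.4) = −2.5 × 1.1875 = -2.969
Star P is brighter, so it has the smaller magnitude: the difference is negative.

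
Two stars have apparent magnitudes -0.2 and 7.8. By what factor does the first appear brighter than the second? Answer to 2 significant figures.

1600

Magnitude difference = -8.0
Flux ratio = 10^(−0.4 Δm) = 10^(−0.4 × -8.0) = 10^3.200 = 1585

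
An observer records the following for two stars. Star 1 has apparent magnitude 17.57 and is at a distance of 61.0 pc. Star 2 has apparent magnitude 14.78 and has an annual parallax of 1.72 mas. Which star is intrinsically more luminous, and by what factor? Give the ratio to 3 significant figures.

Star 1: M = m − 5 log₁₀ d + 5 = 17.57 − 5·1.7853 + 5 = 13.643
Star 2: p = 1.72 mas = 1.72×10^-3″ → d = 1/p = 581.4 pc
Star 2: M = m − 5 log₁₀ d + 5 = 14.78 − 5·2.7645 + 5 = 5.958
ΔM = M_1 − M_2 = 13.643 − (5.958) = 7.686; smaller M is more luminous → Star 2.
L ratio = 10^(0.4 |ΔM|) = 10^3.074 = 1187

Star 2 is more luminous, by a factor of 1190.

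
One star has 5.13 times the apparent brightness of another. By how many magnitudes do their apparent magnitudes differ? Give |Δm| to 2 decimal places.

Pogson: Δm = −2.5 log₁₀(ratio) = −2.5 log₁₀(5.13) = −2.5 × 0.7101 = -1.775

|Δm| ≈ 1.78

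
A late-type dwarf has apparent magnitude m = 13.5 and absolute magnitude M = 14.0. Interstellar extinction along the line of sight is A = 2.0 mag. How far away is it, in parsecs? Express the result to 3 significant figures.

d ≈ 3.16 pc

m − M = 5 log₁₀(d/10 pc) + A  ⇒  13.5 − (14.0) − 2.0 = 5 log₁₀(d/10)
-2.500 = 5 log₁₀(d/10)
log₁₀ d = (m − M − A)/5 + 1 = 0.5000
d = 10^0.5000 = 3.162 pc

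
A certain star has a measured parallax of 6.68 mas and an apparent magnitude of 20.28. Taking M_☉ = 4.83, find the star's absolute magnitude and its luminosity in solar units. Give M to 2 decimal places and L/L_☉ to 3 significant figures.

d = 1/p = 1000/6.68 mas = 149.7 pc
M = m − 5 log₁₀ d + 5 = 20.28 − 5·2.1752 + 5 = 14.404
M − M_☉ = 14.404 − 4.83 = 9.574
L/L_☉ = 10^(−0.4 × 9.574) = 1.481×10^-4

M ≈ 14.40; L/L_☉ ≈ 1.48×10^-4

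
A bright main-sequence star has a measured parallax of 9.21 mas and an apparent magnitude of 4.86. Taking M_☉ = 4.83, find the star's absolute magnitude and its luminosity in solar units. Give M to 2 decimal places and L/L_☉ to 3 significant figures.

d = 1/p = 1000/9.21 mas = 108.6 pc
M = m − 5 log₁₀ d + 5 = 4.86 − 5·2.0357 + 5 = -0.319
M − M_☉ = -0.319 − 4.83 = -5.149
L/L_☉ = 10^(−0.4 × -5.149) = 114.7

M ≈ -0.32; L/L_☉ ≈ 115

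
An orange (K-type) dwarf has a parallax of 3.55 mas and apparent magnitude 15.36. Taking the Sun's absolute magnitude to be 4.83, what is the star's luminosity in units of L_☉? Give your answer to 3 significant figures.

L/L_☉ ≈ 0.0487

d = 1/p = 1000/3.55 mas = 281.7 pc
M = m − 5 log₁₀ d + 5 = 15.36 − 5·2.4498 + 5 = 8.111
M − M_☉ = 8.111 − 4.83 = 3.281
L/L_☉ = 10^(−0.4 × 3.281) = 0.04870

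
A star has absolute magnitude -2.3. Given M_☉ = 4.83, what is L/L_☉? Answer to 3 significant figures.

M − M_☉ = -2.3 − 4.83 = -7.130
L/L_☉ = 10^(−0.4 (M − M_☉)) = 10^2.852 = 711.2

L/L_☉ ≈ 711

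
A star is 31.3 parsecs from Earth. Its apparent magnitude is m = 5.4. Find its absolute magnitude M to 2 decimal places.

5 log₁₀(d/10 pc) = 5 log₁₀(31.30) − 5 = 2.478
M = m − 5 log₁₀(d/10) = 5.4 − 2.478 = 2.922

M ≈ 2.92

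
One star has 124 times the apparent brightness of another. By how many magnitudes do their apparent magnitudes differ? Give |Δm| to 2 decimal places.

|Δm| ≈ 5.23

Pogson: Δm = −2.5 log₁₀(ratio) = −2.5 log₁₀(124) = −2.5 × 2.0934 = -5.234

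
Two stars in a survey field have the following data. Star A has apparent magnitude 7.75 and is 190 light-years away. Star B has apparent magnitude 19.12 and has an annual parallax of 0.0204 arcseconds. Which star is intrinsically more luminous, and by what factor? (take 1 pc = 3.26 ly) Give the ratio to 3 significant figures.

Star A: d = 190 ly / 3.26 = 58.28 pc
Star A: M = m − 5 log₁₀ d + 5 = 7.75 − 5·1.7655 + 5 = 3.922
Star B: d = 1/p = 1/0.0204″ = 49.02 pc
Star B: M = m − 5 log₁₀ d + 5 = 19.12 − 5·1.6904 + 5 = 15.668
ΔM = M_A − M_B = 3.922 − (15.668) = -11.746; smaller M is more luminous → Star A.
L ratio = 10^(0.4 |ΔM|) = 10^4.698 = 49930

Star A is more luminous, by a factor of 49900.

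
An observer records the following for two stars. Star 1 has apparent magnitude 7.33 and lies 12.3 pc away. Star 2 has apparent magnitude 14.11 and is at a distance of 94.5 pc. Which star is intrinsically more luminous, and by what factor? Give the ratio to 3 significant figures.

Star 1 is more luminous, by a factor of 8.73.

Star 1: M = m − 5 log₁₀ d + 5 = 7.33 − 5·1.0899 + 5 = 6.880
Star 2: M = m − 5 log₁₀ d + 5 = 14.11 − 5·1.9754 + 5 = 9.233
ΔM = M_1 − M_2 = 6.880 − (9.233) = -2.352; smaller M is more luminous → Star 1.
L ratio = 10^(0.4 |ΔM|) = 10^0.941 = 8.729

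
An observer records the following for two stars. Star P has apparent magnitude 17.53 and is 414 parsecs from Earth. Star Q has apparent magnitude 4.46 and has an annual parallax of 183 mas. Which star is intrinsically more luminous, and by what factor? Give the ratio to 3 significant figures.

Star P: M = m − 5 log₁₀ d + 5 = 17.53 − 5·2.6170 + 5 = 9.445
Star Q: p = 183 mas = 0.183″ → d = 1/p = 5.464 pc
Star Q: M = m − 5 log₁₀ d + 5 = 4.46 − 5·0.7375 + 5 = 5.772
ΔM = M_P − M_Q = 9.445 − (5.772) = 3.673; smaller M is more luminous → Star Q.
L ratio = 10^(0.4 |ΔM|) = 10^1.469 = 29.45

Star Q is more luminous, by a factor of 29.5.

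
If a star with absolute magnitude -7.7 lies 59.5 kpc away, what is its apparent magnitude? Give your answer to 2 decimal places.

m ≈ 11.17

d = 59.5 kpc = 59500 pc
m = M + 5 log₁₀ d − 5 = -7.7 + 5·4.7745 − 5 = 11.173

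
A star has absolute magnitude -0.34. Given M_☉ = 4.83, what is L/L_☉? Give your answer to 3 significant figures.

M − M_☉ = -0.34 − 4.83 = -5.170
L/L_☉ = 10^(−0.4 (M − M_☉)) = 10^2.068 = 116.9

L/L_☉ ≈ 117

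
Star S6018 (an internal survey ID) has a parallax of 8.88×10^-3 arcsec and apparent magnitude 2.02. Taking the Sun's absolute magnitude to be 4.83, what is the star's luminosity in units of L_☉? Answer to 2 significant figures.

L/L_☉ ≈ 1700

d = 1/p = 1/8.88×10^-3″ = 112.6 pc
M = m − 5 log₁₀ d + 5 = 2.02 − 5·2.0516 + 5 = -3.238
M − M_☉ = -3.238 − 4.83 = -8.068
L/L_☉ = 10^(−0.4 × -8.068) = 1687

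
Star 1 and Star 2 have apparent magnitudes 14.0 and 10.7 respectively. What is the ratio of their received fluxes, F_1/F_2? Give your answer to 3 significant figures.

Δm = 14.0 − (10.7) = 3.3
Flux ratio = 10^(−0.4 Δm) = 10^(−0.4 × 3.3) = 10^-1.320 = 0.04786

F_1/F_2 ≈ 0.0479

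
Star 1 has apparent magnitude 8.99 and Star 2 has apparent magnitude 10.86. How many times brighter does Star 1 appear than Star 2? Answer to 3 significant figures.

5.60

Magnitude difference = -1.87
Flux ratio = 10^(−0.4 Δm) = 10^(−0.4 × -1.87) = 10^0.748 = 5.598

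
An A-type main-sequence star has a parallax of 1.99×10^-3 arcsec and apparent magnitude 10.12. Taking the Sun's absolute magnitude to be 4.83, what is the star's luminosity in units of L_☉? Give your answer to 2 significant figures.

d = 1/p = 1/1.99×10^-3″ = 502.5 pc
M = m − 5 log₁₀ d + 5 = 10.12 − 5·2.7011 + 5 = 1.614
M − M_☉ = 1.614 − 4.83 = -3.216
L/L_☉ = 10^(−0.4 × -3.216) = 19.33

L/L_☉ ≈ 19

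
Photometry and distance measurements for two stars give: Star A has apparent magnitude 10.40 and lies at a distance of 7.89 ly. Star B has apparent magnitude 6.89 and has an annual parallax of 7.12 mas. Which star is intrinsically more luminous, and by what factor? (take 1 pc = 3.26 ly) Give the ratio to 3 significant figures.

Star A: d = 7.89 ly / 3.26 = 2.420 pc
Star A: M = m − 5 log₁₀ d + 5 = 10.40 − 5·0.3839 + 5 = 13.481
Star B: p = 7.12 mas = 7.12×10^-3″ → d = 1/p = 140.4 pc
Star B: M = m − 5 log₁₀ d + 5 = 6.89 − 5·2.1475 + 5 = 1.152
ΔM = M_A − M_B = 13.481 − (1.152) = 12.328; smaller M is more luminous → Star B.
L ratio = 10^(0.4 |ΔM|) = 10^4.931 = 85370

Star B is more luminous, by a factor of 85400.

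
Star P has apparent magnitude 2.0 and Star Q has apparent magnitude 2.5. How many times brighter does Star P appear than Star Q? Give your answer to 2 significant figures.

Magnitude difference = -0.5
Flux ratio = 10^(−0.4 Δm) = 10^(−0.4 × -0.5) = 10^0.200 = 1.585

1.6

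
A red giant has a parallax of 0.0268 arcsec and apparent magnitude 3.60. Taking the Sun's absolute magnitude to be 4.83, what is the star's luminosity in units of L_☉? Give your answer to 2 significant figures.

L/L_☉ ≈ 43

d = 1/p = 1/0.0268″ = 37.31 pc
M = m − 5 log₁₀ d + 5 = 3.60 − 5·1.5719 + 5 = 0.741
M − M_☉ = 0.741 − 4.83 = -4.089
L/L_☉ = 10^(−0.4 × -4.089) = 43.22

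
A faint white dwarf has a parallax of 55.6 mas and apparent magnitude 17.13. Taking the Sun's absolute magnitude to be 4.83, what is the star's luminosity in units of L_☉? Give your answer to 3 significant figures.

d = 1/p = 1000/55.6 mas = 17.99 pc
M = m − 5 log₁₀ d + 5 = 17.13 − 5·1.2549 + 5 = 15.855
M − M_☉ = 15.855 − 4.83 = 11.025
L/L_☉ = 10^(−0.4 × 11.025) = 3.889×10^-5

L/L_☉ ≈ 3.89×10^-5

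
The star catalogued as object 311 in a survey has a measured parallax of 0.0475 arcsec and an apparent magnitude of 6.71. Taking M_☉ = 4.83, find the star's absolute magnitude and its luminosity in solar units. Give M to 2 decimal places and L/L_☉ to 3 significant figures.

d = 1/p = 1/0.0475″ = 21.05 pc
M = m − 5 log₁₀ d + 5 = 6.71 − 5·1.3233 + 5 = 5.093
M − M_☉ = 5.093 − 4.83 = 0.263
L/L_☉ = 10^(−0.4 × 0.263) = 0.7845

M ≈ 5.09; L/L_☉ ≈ 0.785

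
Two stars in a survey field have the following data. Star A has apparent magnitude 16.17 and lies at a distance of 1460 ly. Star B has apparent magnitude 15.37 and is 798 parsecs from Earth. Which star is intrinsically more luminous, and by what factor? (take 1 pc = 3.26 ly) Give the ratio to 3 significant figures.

Star A: d = 1460 ly / 3.26 = 447.9 pc
Star A: M = m − 5 log₁₀ d + 5 = 16.17 − 5·2.6511 + 5 = 7.914
Star B: M = m − 5 log₁₀ d + 5 = 15.37 − 5·2.9020 + 5 = 5.860
ΔM = M_A − M_B = 7.914 − (5.860) = 2.054; smaller M is more luminous → Star B.
L ratio = 10^(0.4 |ΔM|) = 10^0.822 = 6.633

Star B is more luminous, by a factor of 6.63.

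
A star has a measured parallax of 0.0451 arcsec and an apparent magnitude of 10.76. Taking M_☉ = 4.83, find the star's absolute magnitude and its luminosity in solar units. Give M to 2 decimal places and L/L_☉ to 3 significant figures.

d = 1/p = 1/0.0451″ = 22.17 pc
M = m − 5 log₁₀ d + 5 = 10.76 − 5·1.3458 + 5 = 9.031
M − M_☉ = 9.031 − 4.83 = 4.201
L/L_☉ = 10^(−0.4 × 4.201) = 0.02088

M ≈ 9.03; L/L_☉ ≈ 0.0209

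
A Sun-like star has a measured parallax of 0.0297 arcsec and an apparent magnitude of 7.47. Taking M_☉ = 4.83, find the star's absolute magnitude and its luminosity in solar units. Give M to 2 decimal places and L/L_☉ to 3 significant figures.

M ≈ 4.83; L/L_☉ ≈ 0.997

d = 1/p = 1/0.0297″ = 33.67 pc
M = m − 5 log₁₀ d + 5 = 7.47 − 5·1.5272 + 5 = 4.834
M − M_☉ = 4.834 − 4.83 = 0.004
L/L_☉ = 10^(−0.4 × 0.004) = 0.9965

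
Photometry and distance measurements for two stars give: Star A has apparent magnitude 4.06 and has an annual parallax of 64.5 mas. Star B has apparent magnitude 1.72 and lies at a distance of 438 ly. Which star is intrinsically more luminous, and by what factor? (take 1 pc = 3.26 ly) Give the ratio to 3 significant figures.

Star B is more luminous, by a factor of 648.

Star A: p = 64.5 mas = 0.0645″ → d = 1/p = 15.50 pc
Star A: M = m − 5 log₁₀ d + 5 = 4.06 − 5·1.1904 + 5 = 3.108
Star B: d = 438 ly / 3.26 = 134.4 pc
Star B: M = m − 5 log₁₀ d + 5 = 1.72 − 5·2.1283 + 5 = -3.921
ΔM = M_A − M_B = 3.108 − (-3.921) = 7.029; smaller M is more luminous → Star B.
L ratio = 10^(0.4 |ΔM|) = 10^2.812 = 648.1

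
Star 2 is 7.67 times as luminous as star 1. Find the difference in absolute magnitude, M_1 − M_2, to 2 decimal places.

Pogson: ΔM = −2.5 log₁₀(ratio) = −2.5 log₁₀(7.67) = −2.5 × 0.8848 = -2.212
Star 2 is brighter so has the smaller magnitude: M_1 − M_2 is positive.

M_1 − M_2 ≈ 2.21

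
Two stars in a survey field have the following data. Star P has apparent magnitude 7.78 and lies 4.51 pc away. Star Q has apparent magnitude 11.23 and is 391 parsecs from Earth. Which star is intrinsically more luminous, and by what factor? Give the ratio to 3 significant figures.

Star P: M = m − 5 log₁₀ d + 5 = 7.78 − 5·0.6542 + 5 = 9.509
Star Q: M = m − 5 log₁₀ d + 5 = 11.23 − 5·2.5922 + 5 = 3.269
ΔM = M_P − M_Q = 9.509 − (3.269) = 6.240; smaller M is more luminous → Star Q.
L ratio = 10^(0.4 |ΔM|) = 10^2.496 = 313.3

Star Q is more luminous, by a factor of 313.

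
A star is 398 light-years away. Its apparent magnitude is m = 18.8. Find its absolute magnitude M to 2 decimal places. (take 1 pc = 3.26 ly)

d = 398 ly / 3.26 = 122.1 pc
5 log₁₀(d/10 pc) = 5 log₁₀(122.1) − 5 = 5.433
M = m − 5 log₁₀(d/10) = 18.8 − 5.433 = 13.367

M ≈ 13.37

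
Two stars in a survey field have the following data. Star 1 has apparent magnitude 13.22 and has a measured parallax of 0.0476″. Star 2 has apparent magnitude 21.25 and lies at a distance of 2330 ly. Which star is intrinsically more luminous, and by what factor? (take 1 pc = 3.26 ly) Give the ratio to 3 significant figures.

Star 1 is more luminous, by a factor of 1.41.

Star 1: d = 1/p = 1/0.0476″ = 21.01 pc
Star 1: M = m − 5 log₁₀ d + 5 = 13.22 − 5·1.3224 + 5 = 11.608
Star 2: d = 2330 ly / 3.26 = 714.7 pc
Star 2: M = m − 5 log₁₀ d + 5 = 21.25 − 5·2.8541 + 5 = 11.979
ΔM = M_1 − M_2 = 11.608 − (11.979) = -0.371; smaller M is more luminous → Star 1.
L ratio = 10^(0.4 |ΔM|) = 10^0.149 = 1.408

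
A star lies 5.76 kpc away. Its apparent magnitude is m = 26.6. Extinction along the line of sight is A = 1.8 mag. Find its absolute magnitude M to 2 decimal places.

d = 5.76 kpc = 5760 pc
5 log₁₀(d/10 pc) = 5 log₁₀(5760) − 5 = 13.802
M = m − 5 log₁₀(d/10) − A = 26.6 − 13.802 − 1.8 = 10.998

M ≈ 11.00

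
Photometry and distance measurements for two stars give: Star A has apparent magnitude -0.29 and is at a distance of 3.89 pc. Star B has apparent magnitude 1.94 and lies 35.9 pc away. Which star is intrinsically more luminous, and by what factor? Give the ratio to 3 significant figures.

Star B is more luminous, by a factor of 10.9.

Star A: M = m − 5 log₁₀ d + 5 = -0.29 − 5·0.5899 + 5 = 1.760
Star B: M = m − 5 log₁₀ d + 5 = 1.94 − 5·1.5551 + 5 = -0.835
ΔM = M_A − M_B = 1.760 − (-0.835) = 2.596; smaller M is more luminous → Star B.
L ratio = 10^(0.4 |ΔM|) = 10^1.038 = 10.92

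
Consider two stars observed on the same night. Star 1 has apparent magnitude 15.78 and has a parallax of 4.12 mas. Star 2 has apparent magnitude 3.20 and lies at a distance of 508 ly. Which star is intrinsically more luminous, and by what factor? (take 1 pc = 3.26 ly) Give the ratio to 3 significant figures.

Star 2 is more luminous, by a factor of 44400.

Star 1: p = 4.12 mas = 4.12×10^-3″ → d = 1/p = 242.7 pc
Star 1: M = m − 5 log₁₀ d + 5 = 15.78 − 5·2.3851 + 5 = 8.854
Star 2: d = 508 ly / 3.26 = 155.8 pc
Star 2: M = m − 5 log₁₀ d + 5 = 3.20 − 5·2.1926 + 5 = -2.763
ΔM = M_1 − M_2 = 8.854 − (-2.763) = 11.618; smaller M is more luminous → Star 2.
L ratio = 10^(0.4 |ΔM|) = 10^4.647 = 44370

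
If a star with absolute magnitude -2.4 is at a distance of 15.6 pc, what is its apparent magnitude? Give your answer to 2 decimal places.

m ≈ -1.43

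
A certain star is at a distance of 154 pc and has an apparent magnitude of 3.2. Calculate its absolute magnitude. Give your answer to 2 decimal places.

M ≈ -2.74

5 log₁₀(d/10 pc) = 5 log₁₀(154.0) − 5 = 5.938
M = m − 5 log₁₀(d/10) = 3.2 − 5.938 = -2.738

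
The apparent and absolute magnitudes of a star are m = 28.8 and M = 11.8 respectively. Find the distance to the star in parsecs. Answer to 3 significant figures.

Distance modulus: m − M = 28.8 − (11.8) = 17.000
m − M = 5 log₁₀ d − 5
log₁₀ d = (m − M)/5 + 1 = 4.4000
d = 10^4.4000 = 25120 pc

d ≈ 25100 pc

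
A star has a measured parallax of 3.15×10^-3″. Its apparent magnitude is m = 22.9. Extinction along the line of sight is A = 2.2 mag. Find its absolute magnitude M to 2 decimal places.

M ≈ 13.19

d = 1/p = 1/3.15×10^-3″ = 317.5 pc
5 log₁₀(d/10 pc) = 5 log₁₀(317.5) − 5 = 7.508
M = m − 5 log₁₀(d/10) − A = 22.9 − 7.508 − 2.2 = 13.192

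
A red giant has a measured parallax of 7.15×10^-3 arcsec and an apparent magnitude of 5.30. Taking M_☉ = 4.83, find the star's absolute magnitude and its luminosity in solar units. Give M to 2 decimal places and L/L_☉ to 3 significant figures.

M ≈ -0.43; L/L_☉ ≈ 127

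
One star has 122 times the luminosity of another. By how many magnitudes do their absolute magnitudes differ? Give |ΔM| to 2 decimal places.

Pogson: ΔM = −2.5 log₁₀(ratio) = −2.5 log₁₀(122) = −2.5 × 2.0864 = -5.216

|ΔM| ≈ 5.22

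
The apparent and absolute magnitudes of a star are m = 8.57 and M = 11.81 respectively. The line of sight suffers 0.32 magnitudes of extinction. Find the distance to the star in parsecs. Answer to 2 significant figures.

m − M = 5 log₁₀(d/10 pc) + A  ⇒  8.57 − (11.81) − 0.32 = 5 log₁₀(d/10)
-3.560 = 5 log₁₀(d/10)
log₁₀ d = (m − M − A)/5 + 1 = 0.2880
d = 10^0.2880 = 1.941 pc

d ≈ 1.9 pc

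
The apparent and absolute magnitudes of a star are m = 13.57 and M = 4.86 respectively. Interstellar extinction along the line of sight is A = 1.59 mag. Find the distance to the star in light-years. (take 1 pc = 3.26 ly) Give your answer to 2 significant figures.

d ≈ 870 ly

m − M = 5 log₁₀(d/10 pc) + A  ⇒  13.57 − (4.86) − 1.59 = 5 log₁₀(d/10)
7.120 = 5 log₁₀(d/10)
log₁₀ d = (m − M − A)/5 + 1 = 2.4240
d = 10^2.4240 = 265.5 pc
= 865.4 ly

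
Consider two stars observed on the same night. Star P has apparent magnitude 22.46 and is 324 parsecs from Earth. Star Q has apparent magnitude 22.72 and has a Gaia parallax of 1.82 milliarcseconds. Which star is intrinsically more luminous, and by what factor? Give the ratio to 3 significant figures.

Star Q is more luminous, by a factor of 2.26.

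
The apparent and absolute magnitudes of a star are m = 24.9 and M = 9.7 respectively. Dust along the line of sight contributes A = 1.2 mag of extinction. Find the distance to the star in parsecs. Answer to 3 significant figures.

d ≈ 6310 pc

m − M = 5 log₁₀(d/10 pc) + A  ⇒  24.9 − (9.7) − 1.2 = 5 log₁₀(d/10)
14.000 = 5 log₁₀(d/10)
log₁₀ d = (m − M − A)/5 + 1 = 3.8000
d = 10^3.8000 = 6310 pc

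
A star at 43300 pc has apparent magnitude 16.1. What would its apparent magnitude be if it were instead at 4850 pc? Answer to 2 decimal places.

Flux ∝ 1/d², so Δm = 5 log₁₀(d₂/d₁) = 5 log₁₀(4850/43300) = -4.754
m₂ = m₁ + Δm = 16.1 + (-4.754) = 11.346

m ≈ 11.35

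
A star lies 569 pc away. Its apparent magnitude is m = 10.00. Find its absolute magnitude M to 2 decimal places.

M ≈ 1.22

5 log₁₀(d/10 pc) = 5 log₁₀(569.0) − 5 = 8.776
M = m − 5 log₁₀(d/10) = 10.00 − 8.776 = 1.224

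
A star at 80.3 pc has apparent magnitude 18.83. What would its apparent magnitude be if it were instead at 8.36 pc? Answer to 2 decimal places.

Flux ∝ 1/d², so Δm = 5 log₁₀(d₂/d₁) = 5 log₁₀(8.36/80.3) = -4.913
m₂ = m₁ + Δm = 18.83 + (-4.913) = 13.917

m ≈ 13.92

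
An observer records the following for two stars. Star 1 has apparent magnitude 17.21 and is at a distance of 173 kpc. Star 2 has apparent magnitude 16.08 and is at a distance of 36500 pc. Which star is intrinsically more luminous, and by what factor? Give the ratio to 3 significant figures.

Star 1 is more luminous, by a factor of 7.93.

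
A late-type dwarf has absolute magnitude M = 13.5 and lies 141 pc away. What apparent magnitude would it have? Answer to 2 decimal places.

m = M + 5 log₁₀ d − 5 = 13.5 + 5·2.1492 − 5 = 19.246

m ≈ 19.25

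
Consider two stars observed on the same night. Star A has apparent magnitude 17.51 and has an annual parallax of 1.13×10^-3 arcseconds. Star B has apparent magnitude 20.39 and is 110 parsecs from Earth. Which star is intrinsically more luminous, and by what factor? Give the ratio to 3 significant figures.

Star A: d = 1/p = 1/1.13×10^-3″ = 885.0 pc
Star A: M = m − 5 log₁₀ d + 5 = 17.51 − 5·2.9469 + 5 = 7.775
Star B: M = m − 5 log₁₀ d + 5 = 20.39 − 5·2.0414 + 5 = 15.183
ΔM = M_A − M_B = 7.775 − (15.183) = -7.408; smaller M is more luminous → Star A.
L ratio = 10^(0.4 |ΔM|) = 10^2.963 = 918.5

Star A is more luminous, by a factor of 918.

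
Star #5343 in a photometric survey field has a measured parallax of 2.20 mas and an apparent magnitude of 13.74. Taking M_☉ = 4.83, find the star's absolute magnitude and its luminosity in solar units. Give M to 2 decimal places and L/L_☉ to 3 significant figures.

d = 1/p = 1000/2.20 mas = 454.5 pc
M = m − 5 log₁₀ d + 5 = 13.74 − 5·2.6576 + 5 = 5.452
M − M_☉ = 5.452 − 4.83 = 0.622
L/L_☉ = 10^(−0.4 × 0.622) = 0.5638

M ≈ 5.45; L/L_☉ ≈ 0.564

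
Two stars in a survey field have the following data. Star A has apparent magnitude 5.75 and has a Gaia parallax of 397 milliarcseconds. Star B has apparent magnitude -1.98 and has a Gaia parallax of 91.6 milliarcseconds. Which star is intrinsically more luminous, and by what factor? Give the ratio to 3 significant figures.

Star B is more luminous, by a factor of 23200.

Star A: p = 397 mas = 0.397″ → d = 1/p = 2.519 pc
Star A: M = m − 5 log₁₀ d + 5 = 5.75 − 5·0.4012 + 5 = 8.744
Star B: p = 91.6 mas = 0.0916″ → d = 1/p = 10.92 pc
Star B: M = m − 5 log₁₀ d + 5 = -1.98 − 5·1.0381 + 5 = -2.171
ΔM = M_A − M_B = 8.744 − (-2.171) = 10.914; smaller M is more luminous → Star B.
L ratio = 10^(0.4 |ΔM|) = 10^4.366 = 23220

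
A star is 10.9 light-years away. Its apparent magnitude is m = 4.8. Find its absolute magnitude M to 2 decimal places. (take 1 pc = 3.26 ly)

M ≈ 7.18

d = 10.9 ly / 3.26 = 3.344 pc
5 log₁₀(d/10 pc) = 5 log₁₀(3.344) − 5 = -2.379
M = m − 5 log₁₀(d/10) = 4.8 + 2.379 = 7.179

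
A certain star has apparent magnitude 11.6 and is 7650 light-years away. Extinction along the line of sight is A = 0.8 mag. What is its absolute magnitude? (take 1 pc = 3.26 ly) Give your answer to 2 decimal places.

M ≈ -1.05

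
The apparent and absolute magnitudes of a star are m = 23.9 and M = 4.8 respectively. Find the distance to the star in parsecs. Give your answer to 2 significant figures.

d ≈ 66000 pc

μ = m − M = 19.100
m − M = 5 log₁₀ d − 5
log₁₀ d = (m − M)/5 + 1 = 4.8200
d = 10^4.8200 = 66070 pc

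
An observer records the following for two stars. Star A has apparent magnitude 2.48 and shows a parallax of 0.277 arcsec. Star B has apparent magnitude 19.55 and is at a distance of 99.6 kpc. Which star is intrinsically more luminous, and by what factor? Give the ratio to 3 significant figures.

Star B is more luminous, by a factor of 113.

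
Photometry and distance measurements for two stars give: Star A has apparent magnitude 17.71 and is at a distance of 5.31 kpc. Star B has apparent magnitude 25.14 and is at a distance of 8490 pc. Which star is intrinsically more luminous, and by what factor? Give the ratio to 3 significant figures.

Star A is more luminous, by a factor of 367.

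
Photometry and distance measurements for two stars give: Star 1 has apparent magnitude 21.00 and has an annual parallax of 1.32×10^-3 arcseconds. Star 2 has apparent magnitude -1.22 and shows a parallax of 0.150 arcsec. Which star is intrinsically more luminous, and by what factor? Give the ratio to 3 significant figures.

Star 1: d = 1/p = 1/1.32×10^-3″ = 757.6 pc
Star 1: M = m − 5 log₁₀ d + 5 = 21.00 − 5·2.8794 + 5 = 11.603
Star 2: d = 1/p = 1/0.150″ = 6.667 pc
Star 2: M = m − 5 log₁₀ d + 5 = -1.22 − 5·0.8239 + 5 = -0.340
ΔM = M_1 − M_2 = 11.603 − (-0.340) = 11.942; smaller M is more luminous → Star 2.
L ratio = 10^(0.4 |ΔM|) = 10^4.777 = 59840

Star 2 is more luminous, by a factor of 59800.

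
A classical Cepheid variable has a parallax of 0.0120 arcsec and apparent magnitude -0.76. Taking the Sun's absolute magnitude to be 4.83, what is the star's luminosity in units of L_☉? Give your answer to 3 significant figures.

d = 1/p = 1/0.0120″ = 83.33 pc
M = m − 5 log₁₀ d + 5 = -0.76 − 5·1.9208 + 5 = -5.364
M − M_☉ = -5.364 − 4.83 = -10.194
L/L_☉ = 10^(−0.4 × -10.194) = 11960

L/L_☉ ≈ 12000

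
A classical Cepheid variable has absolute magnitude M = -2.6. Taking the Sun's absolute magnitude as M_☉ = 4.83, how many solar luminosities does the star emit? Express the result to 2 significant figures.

M − M_☉ = -2.6 − 4.83 = -7.430
L/L_☉ = 10^(−0.4 (M − M_☉)) = 10^2.972 = 937.6

L/L_☉ ≈ 940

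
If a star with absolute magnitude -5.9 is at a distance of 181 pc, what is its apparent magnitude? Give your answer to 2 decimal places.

m ≈ 0.39

m = M + 5 log₁₀ d − 5 = -5.9 + 5·2.2577 − 5 = 0.388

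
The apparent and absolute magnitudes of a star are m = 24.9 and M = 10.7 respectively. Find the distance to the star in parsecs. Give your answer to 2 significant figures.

Distance modulus: m − M = 24.9 − (10.7) = 14.200
m − M = 5 log₁₀ d − 5
log₁₀ d = (m − M)/5 + 1 = 3.8400
d = 10^3.8400 = 6918 pc

d ≈ 6900 pc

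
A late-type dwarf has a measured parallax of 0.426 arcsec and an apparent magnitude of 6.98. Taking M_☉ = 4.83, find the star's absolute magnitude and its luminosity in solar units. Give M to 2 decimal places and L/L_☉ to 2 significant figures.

d = 1/p = 1/0.426″ = 2.347 pc
M = m − 5 log₁₀ d + 5 = 6.98 − 5·0.3706 + 5 = 10.127
M − M_☉ = 10.127 − 4.83 = 5.297
L/L_☉ = 10^(−0.4 × 5.297) = 7.606×10^-3

M ≈ 10.13; L/L_☉ ≈ 7.6×10^-3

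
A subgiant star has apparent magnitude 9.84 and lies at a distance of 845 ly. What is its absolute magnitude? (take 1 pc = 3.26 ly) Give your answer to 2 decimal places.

M ≈ 2.77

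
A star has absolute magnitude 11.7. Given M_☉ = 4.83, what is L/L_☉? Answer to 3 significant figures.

L/L_☉ ≈ 1.79×10^-3

M − M_☉ = 11.7 − 4.83 = 6.870
L/L_☉ = 10^(−0.4 (M − M_☉)) = 10^-2.748 = 1.786×10^-3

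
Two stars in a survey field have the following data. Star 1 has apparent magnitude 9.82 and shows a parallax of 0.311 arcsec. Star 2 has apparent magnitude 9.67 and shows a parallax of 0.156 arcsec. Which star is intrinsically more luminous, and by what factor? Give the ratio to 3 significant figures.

Star 2 is more luminous, by a factor of 4.56.

Star 1: d = 1/p = 1/0.311″ = 3.215 pc
Star 1: M = m − 5 log₁₀ d + 5 = 9.82 − 5·0.5072 + 5 = 12.284
Star 2: d = 1/p = 1/0.156″ = 6.410 pc
Star 2: M = m − 5 log₁₀ d + 5 = 9.67 − 5·0.8069 + 5 = 10.636
ΔM = M_1 − M_2 = 12.284 − (10.636) = 1.648; smaller M is more luminous → Star 2.
L ratio = 10^(0.4 |ΔM|) = 10^0.659 = 4.563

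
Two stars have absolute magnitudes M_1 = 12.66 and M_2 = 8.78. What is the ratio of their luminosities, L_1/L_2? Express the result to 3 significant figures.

L_1/L_2 ≈ 0.0281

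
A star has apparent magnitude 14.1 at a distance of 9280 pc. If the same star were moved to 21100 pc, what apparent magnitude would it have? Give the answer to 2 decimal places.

m ≈ 15.88

Flux ∝ 1/d², so Δm = 5 log₁₀(d₂/d₁) = 5 log₁₀(21100/9280) = 1.784
m₂ = m₁ + Δm = 14.1 + (1.784) = 15.884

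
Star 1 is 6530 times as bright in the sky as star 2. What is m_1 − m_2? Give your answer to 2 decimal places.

Pogson: Δm = −2.5 log₁₀(ratio) = −2.5 log₁₀(6530) = −2.5 × 3.8149 = -9.537
Star 1 is brighter, so it has the smaller magnitude: the difference is negative.

m_1 − m_2 ≈ -9.54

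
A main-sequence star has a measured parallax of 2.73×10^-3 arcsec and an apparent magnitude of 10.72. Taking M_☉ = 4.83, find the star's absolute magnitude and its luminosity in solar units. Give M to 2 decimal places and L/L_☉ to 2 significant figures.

M ≈ 2.90; L/L_☉ ≈ 5.9

d = 1/p = 1/2.73×10^-3″ = 366.3 pc
M = m − 5 log₁₀ d + 5 = 10.72 − 5·2.5638 + 5 = 2.901
M − M_☉ = 2.901 − 4.83 = -1.929
L/L_☉ = 10^(−0.4 × -1.929) = 5.911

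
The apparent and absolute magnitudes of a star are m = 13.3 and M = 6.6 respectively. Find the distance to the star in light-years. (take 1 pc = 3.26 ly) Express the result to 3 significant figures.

d ≈ 713 ly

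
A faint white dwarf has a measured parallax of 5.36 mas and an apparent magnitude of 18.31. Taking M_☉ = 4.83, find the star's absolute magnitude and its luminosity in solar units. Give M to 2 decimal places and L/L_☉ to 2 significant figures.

M ≈ 11.96; L/L_☉ ≈ 1.4×10^-3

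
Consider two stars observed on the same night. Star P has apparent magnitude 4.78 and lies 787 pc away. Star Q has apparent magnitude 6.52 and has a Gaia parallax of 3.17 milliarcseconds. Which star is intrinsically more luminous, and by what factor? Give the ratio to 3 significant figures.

Star P is more luminous, by a factor of 30.9.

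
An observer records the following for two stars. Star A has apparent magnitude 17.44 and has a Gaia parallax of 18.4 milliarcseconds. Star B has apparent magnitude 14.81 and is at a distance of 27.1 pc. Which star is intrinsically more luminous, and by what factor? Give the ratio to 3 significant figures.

Star B is more luminous, by a factor of 2.80.

Star A: p = 18.4 mas = 0.0184″ → d = 1/p = 54.35 pc
Star A: M = m − 5 log₁₀ d + 5 = 17.44 − 5·1.7352 + 5 = 13.764
Star B: M = m − 5 log₁₀ d + 5 = 14.81 − 5·1.4330 + 5 = 12.645
ΔM = M_A − M_B = 13.764 − (12.645) = 1.119; smaller M is more luminous → Star B.
L ratio = 10^(0.4 |ΔM|) = 10^0.448 = 2.803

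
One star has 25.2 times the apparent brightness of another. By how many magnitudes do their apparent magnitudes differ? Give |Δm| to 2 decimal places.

Pogson: Δm = −2.5 log₁₀(ratio) = −2.5 log₁₀(25.2) = −2.5 × 1.4014 = -3.504

|Δm| ≈ 3.50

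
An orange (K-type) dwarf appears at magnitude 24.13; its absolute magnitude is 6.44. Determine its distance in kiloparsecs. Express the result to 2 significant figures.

d ≈ 35 kpc

μ = m − M = 17.690
m − M = 5 log₁₀ d − 5
log₁₀ d = (m − M)/5 + 1 = 4.5380
d = 10^4.5380 = 34510 pc
= 34.51 kpc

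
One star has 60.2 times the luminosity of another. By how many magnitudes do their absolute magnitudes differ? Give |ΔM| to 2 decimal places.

Pogson: ΔM = −2.5 log₁₀(ratio) = −2.5 log₁₀(60.2) = −2.5 × 1.7796 = -4.449

|ΔM| ≈ 4.45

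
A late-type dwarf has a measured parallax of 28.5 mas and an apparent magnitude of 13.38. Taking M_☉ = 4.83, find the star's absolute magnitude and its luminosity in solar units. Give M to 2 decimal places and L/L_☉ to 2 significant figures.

d = 1/p = 1000/28.5 mas = 35.09 pc
M = m − 5 log₁₀ d + 5 = 13.38 − 5·1.5452 + 5 = 10.654
M − M_☉ = 10.654 − 4.83 = 5.824
L/L_☉ = 10^(−0.4 × 5.824) = 4.681×10^-3

M ≈ 10.65; L/L_☉ ≈ 4.7×10^-3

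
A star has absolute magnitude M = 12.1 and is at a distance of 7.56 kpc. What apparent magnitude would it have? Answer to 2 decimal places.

d = 7.56 kpc = 7560 pc
m = M + 5 log₁₀ d − 5 = 12.1 + 5·3.8785 − 5 = 26.493

m ≈ 26.49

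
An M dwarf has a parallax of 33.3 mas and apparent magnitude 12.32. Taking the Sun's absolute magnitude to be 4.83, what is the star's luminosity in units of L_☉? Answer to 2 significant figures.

d = 1/p = 1000/33.3 mas = 30.03 pc
M = m − 5 log₁₀ d + 5 = 12.32 − 5·1.4776 + 5 = 9.932
M − M_☉ = 9.932 − 4.83 = 5.102
L/L_☉ = 10^(−0.4 × 5.102) = 9.101×10^-3

L/L_☉ ≈ 9.1×10^-3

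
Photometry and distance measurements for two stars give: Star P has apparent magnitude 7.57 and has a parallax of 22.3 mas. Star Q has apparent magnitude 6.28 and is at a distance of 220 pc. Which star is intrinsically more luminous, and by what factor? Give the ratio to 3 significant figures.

Star P: p = 22.3 mas = 0.0223″ → d = 1/p = 44.84 pc
Star P: M = m − 5 log₁₀ d + 5 = 7.57 − 5·1.6517 + 5 = 4.312
Star Q: M = m − 5 log₁₀ d + 5 = 6.28 − 5·2.3424 + 5 = -0.432
ΔM = M_P − M_Q = 4.312 − (-0.432) = 4.744; smaller M is more luminous → Star Q.
L ratio = 10^(0.4 |ΔM|) = 10^1.897 = 78.97

Star Q is more luminous, by a factor of 79.0.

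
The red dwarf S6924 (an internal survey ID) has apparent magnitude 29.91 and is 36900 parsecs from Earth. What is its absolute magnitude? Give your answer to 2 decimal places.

M ≈ 12.07

5 log₁₀(d/10 pc) = 5 log₁₀(36900) − 5 = 17.835
M = m − 5 log₁₀(d/10) = 29.91 − 17.835 = 12.075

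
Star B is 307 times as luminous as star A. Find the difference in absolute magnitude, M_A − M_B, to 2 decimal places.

M_A − M_B ≈ 6.22

Pogson: ΔM = −2.5 log₁₀(ratio) = −2.5 log₁₀(307) = −2.5 × 2.4871 = -6.218
Star B is brighter so has the smaller magnitude: M_A − M_B is positive.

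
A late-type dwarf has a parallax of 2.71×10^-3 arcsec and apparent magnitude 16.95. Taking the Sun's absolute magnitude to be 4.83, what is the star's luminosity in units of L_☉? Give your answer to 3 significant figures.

L/L_☉ ≈ 0.0193

d = 1/p = 1/2.71×10^-3″ = 369.0 pc
M = m − 5 log₁₀ d + 5 = 16.95 − 5·2.5670 + 5 = 9.115
M − M_☉ = 9.115 − 4.83 = 4.285
L/L_☉ = 10^(−0.4 × 4.285) = 0.01932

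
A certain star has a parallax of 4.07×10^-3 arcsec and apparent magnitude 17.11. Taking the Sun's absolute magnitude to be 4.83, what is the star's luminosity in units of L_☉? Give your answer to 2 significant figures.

L/L_☉ ≈ 7.4×10^-3

d = 1/p = 1/4.07×10^-3″ = 245.7 pc
M = m − 5 log₁₀ d + 5 = 17.11 − 5·2.3904 + 5 = 10.158
M − M_☉ = 10.158 − 4.83 = 5.328
L/L_☉ = 10^(−0.4 × 5.328) = 7.393×10^-3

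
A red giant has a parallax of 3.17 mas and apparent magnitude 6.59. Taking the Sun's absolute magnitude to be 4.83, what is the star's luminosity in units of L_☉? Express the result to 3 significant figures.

d = 1/p = 1000/3.17 mas = 315.5 pc
M = m − 5 log₁₀ d + 5 = 6.59 − 5·2.4989 + 5 = -0.905
M − M_☉ = -0.905 − 4.83 = -5.735
L/L_☉ = 10^(−0.4 × -5.735) = 196.7

L/L_☉ ≈ 197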